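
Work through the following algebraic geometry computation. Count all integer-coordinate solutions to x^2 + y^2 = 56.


Systematically check integer values of x where x^2 <= 56.
For each valid x, check if 56 - x^2 is a perfect square.
Total integer solutions found: 0

0


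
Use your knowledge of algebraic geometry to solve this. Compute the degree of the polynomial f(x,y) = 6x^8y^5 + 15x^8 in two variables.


Examine each term for its total degree (sum of exponents).
  Term '6x^8y^5' has total degree 8+5 = 13.
  Term '15x^8' has total degree 8+0 = 8.
The maximum total degree among all terms is 13.

13


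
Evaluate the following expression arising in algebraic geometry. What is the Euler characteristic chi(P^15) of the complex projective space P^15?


The complex projective space P^15 has one cell in each even real dimension 0, 2, ..., 30.
The cohomology groups are H^{2k}(P^15) = Z for k = 0,...,15, and 0 otherwise.
Euler characteristic = sum of Betti numbers = 1 per even-dimensional cohomology group.
chi(P^15) = 15 + 1 = 16

16


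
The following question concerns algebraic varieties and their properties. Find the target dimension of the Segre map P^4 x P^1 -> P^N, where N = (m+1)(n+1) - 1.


The Segre embedding maps P^m x P^n into P^N via
all products of coordinates from each factor.
N = (m+1)(n+1) - 1
N = (4+1)(1+1) - 1
N = 5*2 - 1
N = 10 - 1 = 9

9


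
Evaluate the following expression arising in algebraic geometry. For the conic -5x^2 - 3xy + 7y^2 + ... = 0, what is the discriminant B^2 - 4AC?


The discriminant of a conic Ax^2 + Bxy + Cy^2 + ... = 0 is B^2 - 4AC.
B^2 = (-3)^2 = 9
4AC = 4*(-5)*7 = -140
Discriminant = 9 + 140 = 149

149


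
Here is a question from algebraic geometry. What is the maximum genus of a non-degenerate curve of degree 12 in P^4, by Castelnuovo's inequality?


Castelnuovo's bound: write d - 1 = m(r-1) + epsilon with 0 <= epsilon < r-1.
d - 1 = 12 - 1 = 11
r - 1 = 4 - 1 = 3
11 = 3*3 + 2, so m = 3, epsilon = 2
pi(d, r) = m(m-1)(r-1)/2 + m*epsilon
= 3*2*3/2 + 3*2
= 18/2 + 6
= 9 + 6 = 15

15


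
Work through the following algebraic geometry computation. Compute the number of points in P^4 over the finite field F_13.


P^4(F_13) has (q^(n+1) - 1)/(q - 1) points.
= 13^4 + 13^3 + 13^2 + 13^1 + 13^0
= 28561 + 2197 + 169 + 13 + 1
= 30941

30941


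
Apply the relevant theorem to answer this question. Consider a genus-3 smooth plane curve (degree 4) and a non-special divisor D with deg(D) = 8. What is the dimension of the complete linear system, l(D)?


First, compute the genus of a smooth plane curve of degree 4:
g = (d-1)(d-2)/2 = (4-1)(4-2)/2 = 3
For a non-special divisor D (i.e., h^1(D) = 0), Riemann-Roch gives:
l(D) = deg(D) - g + 1
Since deg(D) = 8 >= 2g - 1 = 5, D is non-special.
l(D) = 8 - 3 + 1 = 6

6


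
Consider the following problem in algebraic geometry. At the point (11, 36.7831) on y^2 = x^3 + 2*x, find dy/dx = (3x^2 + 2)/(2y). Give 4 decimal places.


Using implicit differentiation of y^2 = x^3 + 2*x:
2y * dy/dx = 3x^2 + 2
dy/dx = (3x^2 + 2)/(2y)
Numerator: 3*11^2 + 2 = 365
Denominator: 2*36.7831 = 73.5662
dy/dx = 365/73.5662 = 4.9615

4.9615


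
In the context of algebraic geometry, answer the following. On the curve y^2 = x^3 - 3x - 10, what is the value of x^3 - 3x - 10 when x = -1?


Compute x^3 - 3x - 10 at x = -1:
x^3 = (-1)^3 = -1
(-3)*x = (-3)*(-1) = 3
Sum: -1 + 3 - 10 = -8

-8


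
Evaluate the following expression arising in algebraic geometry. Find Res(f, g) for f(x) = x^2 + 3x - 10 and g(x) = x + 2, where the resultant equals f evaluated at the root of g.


For Res(f, x - c), we evaluate f at x = c.
f(-2) = (-2)^2 + 3*(-2) - 10
= 4 - 6 - 10
= -2 - 10 = -12
Res(f, g) = -12

-12


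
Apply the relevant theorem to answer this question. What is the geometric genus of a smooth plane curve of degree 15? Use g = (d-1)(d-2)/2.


Using the genus formula for smooth plane curves:
g = (d-1)(d-2)/2
g = (15-1)(15-2)/2
g = 14*13/2
g = 182/2 = 91

91


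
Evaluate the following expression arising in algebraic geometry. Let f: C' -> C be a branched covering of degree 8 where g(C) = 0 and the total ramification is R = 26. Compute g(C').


Riemann-Hurwitz formula: 2g' - 2 = d(2g - 2) + R
Given: d = 8, g = 0, R = 26
2g' - 2 = 8*(2*0 - 2) + 26
2g' - 2 = 8*(-2) + 26
2g' - 2 = -16 + 26 = 10
2g' = 12
g' = 6

6


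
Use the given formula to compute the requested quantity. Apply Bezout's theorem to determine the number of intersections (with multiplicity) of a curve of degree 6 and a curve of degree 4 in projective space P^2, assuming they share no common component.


Bezout's theorem states the intersection count equals the product of degrees.
Intersection count = 6 * 4 = 24

24


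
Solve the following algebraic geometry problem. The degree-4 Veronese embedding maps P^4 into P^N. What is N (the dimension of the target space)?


The Veronese embedding v_d: P^n -> P^N maps each point to all
degree-d monomials in n+1 homogeneous coordinates.
N = C(n+d, d) - 1
N = C(4+4, 4) - 1
N = C(8, 4) - 1
C(8, 4) = 70
N = 70 - 1 = 69

69


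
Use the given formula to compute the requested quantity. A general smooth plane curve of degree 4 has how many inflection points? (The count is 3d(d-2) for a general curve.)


For a general smooth plane curve C of degree d, the inflection points are
the intersection of C with its Hessian curve, which has degree 3(d-2).
By Bezout, the total intersection number is d * 3(d-2) = 4 * 6 = 24.
For a general curve every flex is ordinary, so each contributes
multiplicity 1 to C·Hess(C), and the number of distinct inflection
points is 3d(d-2).
Inflection points = 3*4*(4-2) = 3*4*2 = 24

24


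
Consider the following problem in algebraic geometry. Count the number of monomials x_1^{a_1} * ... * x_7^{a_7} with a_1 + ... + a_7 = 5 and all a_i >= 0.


The number of degree-5 monomials in 7 variables is C(d+n-1, n-1).
= C(5+7-1, 7-1) = C(11, 6)
= 462

462


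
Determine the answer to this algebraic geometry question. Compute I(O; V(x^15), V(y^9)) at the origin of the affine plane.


The intersection multiplicity of V(x^a) and V(y^b) at the origin is:
I(O; V(x^15), V(y^9)) = dim_k(k[x,y]/(x^15, y^9))
A basis for k[x,y]/(x^15, y^9) is the set of monomials x^i * y^j
where 0 <= i < 15 and 0 <= j < 9.
The number of such monomials is 15 * 9 = 135

135


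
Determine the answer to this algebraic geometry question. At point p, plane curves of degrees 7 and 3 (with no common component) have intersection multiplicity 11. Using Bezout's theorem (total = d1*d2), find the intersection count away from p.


By Bezout's theorem, the total intersection number is d1 * d2.
Total = 7 * 3 = 21
Intersection multiplicity at p = 11
Remaining intersections = 21 - 11 = 10

10


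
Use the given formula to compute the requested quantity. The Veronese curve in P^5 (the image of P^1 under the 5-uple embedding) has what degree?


The rational normal curve in P^5 is the image of P^1 under the 5-uple Veronese.
A general hyperplane in P^5 pulls back to a degree-5 form on P^1, which has 5 zeros,
so the curve meets a general hyperplane in 5 points. Degree = 5.

5


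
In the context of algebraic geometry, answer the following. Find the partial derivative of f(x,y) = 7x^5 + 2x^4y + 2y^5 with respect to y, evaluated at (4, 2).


df/dy = 2*x^4 + 5*2*y^4
At (4,2): 2*4^4 + 5*2*2^4
= 512 + 160
= 672

672


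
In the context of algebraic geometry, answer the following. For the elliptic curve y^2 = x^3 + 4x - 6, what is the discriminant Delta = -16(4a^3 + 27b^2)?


Compute each component:
4a^3 = 4*4^3 = 4*64 = 256
27b^2 = 27*(-6)^2 = 27*36 = 972
4a^3 + 27b^2 = 256 + 972 = 1228
Delta = -16*1228 = -19648

-19648


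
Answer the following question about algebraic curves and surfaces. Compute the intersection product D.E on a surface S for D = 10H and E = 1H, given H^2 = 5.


Using bilinearity of the intersection pairing on a surface S:
(aH).(bH) = ab * (H.H)
We have H^2 = 5.
D.E = (10H).(1H) = 10*1*5
= 10*5
= 50

50


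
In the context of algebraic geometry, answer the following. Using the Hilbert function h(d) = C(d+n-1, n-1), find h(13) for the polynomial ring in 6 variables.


The Hilbert function for the polynomial ring in 6 variables is:
h(d) = C(d+n-1, n-1)
h(13) = C(13+6-1, 6-1) = C(18, 5)
= 18! / (5! * 13!)
= 8568

8568


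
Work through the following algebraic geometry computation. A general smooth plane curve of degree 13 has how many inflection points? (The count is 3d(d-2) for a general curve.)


For a general smooth plane curve C of degree d, the inflection points are
the intersection of C with its Hessian curve, which has degree 3(d-2).
By Bezout, the total intersection number is d * 3(d-2) = 13 * 33 = 429.
For a general curve every flex is ordinary, so each contributes
multiplicity 1 to C·Hess(C), and the number of distinct inflection
points is 3d(d-2).
Inflection points = 3*13*(13-2) = 3*13*11 = 429

429


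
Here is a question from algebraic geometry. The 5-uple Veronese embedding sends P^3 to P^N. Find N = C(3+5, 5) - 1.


The Veronese embedding v_d: P^n -> P^N maps each point to all
degree-d monomials in n+1 homogeneous coordinates.
N = C(n+d, d) - 1
N = C(3+5, 5) - 1
N = C(8, 5) - 1
C(8, 5) = 56
N = 56 - 1 = 55

55


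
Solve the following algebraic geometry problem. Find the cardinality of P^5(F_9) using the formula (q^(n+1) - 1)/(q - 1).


P^5(F_9) has (q^(n+1) - 1)/(q - 1) points.
= 9^5 + 9^4 + 9^3 + 9^2 + 9^1 + 9^0
= 59049 + 6561 + 729 + 81 + 9 + 1
= 66430

66430


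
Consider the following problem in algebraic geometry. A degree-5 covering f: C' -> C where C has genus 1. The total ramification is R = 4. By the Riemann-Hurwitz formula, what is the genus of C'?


Riemann-Hurwitz formula: 2g' - 2 = d(2g - 2) + R
Given: d = 5, g = 1, R = 4
2g' - 2 = 5*(2*1 - 2) + 4
2g' - 2 = 5*0 + 4
2g' - 2 = 0 + 4 = 4
2g' = 6
g' = 3

3


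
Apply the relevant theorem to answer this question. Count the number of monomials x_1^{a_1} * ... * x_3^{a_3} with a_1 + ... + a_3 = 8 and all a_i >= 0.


The number of degree-8 monomials in 3 variables is C(d+n-1, n-1).
= C(8+3-1, 3-1) = C(10, 2)
= 45

45


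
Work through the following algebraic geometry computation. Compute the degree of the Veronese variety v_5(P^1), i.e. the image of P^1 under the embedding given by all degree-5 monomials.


The Veronese variety v_5(P^1) has degree d^r.
d^r = 5^1 = 5

5


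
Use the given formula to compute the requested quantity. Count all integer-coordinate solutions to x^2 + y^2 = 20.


Systematically check integer values of x where x^2 <= 20.
For each valid x, check if 20 - x^2 is a perfect square.
x=2: 20 - 4 = 16, sqrt = 4 (valid)
x=4: 20 - 16 = 4, sqrt = 2 (valid)
Total integer solutions found: 8

8


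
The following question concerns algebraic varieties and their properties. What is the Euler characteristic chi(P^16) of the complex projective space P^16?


The complex projective space P^16 has one cell in each even real dimension 0, 2, ..., 32.
The cohomology groups are H^{2k}(P^16) = Z for k = 0,...,16, and 0 otherwise.
Euler characteristic = sum of Betti numbers = 1 per even-dimensional cohomology group.
chi(P^16) = 16 + 1 = 17

17


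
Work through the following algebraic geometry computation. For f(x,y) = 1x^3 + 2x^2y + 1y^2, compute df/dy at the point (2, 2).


df/dy = 2*x^2 + 2*1*y^1
At (2,2): 2*2^2 + 2*1*2^1
= 8 + 4
= 12

12


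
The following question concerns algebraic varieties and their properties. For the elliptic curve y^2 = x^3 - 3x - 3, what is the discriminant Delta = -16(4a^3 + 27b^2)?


Compute each component:
4a^3 = 4*(-3)^3 = 4*(-27) = -108
27b^2 = 27*(-3)^2 = 27*9 = 243
4a^3 + 27b^2 = -108 + 243 = 135
Delta = -16*135 = -2160

-2160


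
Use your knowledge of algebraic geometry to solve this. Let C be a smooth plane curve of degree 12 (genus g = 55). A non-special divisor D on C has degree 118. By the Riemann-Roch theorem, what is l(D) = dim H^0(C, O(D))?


First, compute the genus of a smooth plane curve of degree 12:
g = (d-1)(d-2)/2 = (12-1)(12-2)/2 = 55
For a non-special divisor D (i.e., h^1(D) = 0), Riemann-Roch gives:
l(D) = deg(D) - g + 1
Since deg(D) = 118 >= 2g - 1 = 109, D is non-special.
l(D) = 118 - 55 + 1 = 64

64


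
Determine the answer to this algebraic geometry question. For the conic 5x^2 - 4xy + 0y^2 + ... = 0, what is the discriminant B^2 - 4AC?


The discriminant of a conic Ax^2 + Bxy + Cy^2 + ... = 0 is B^2 - 4AC.
B^2 = (-4)^2 = 16
4AC = 4*5*0 = 0
Discriminant = 16 + 0 = 16

16


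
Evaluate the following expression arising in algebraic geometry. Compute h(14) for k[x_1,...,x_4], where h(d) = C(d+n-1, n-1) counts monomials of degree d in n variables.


The Hilbert function for the polynomial ring in 4 variables is:
h(d) = C(d+n-1, n-1)
h(14) = C(14+4-1, 4-1) = C(17, 3)
= 17! / (3! * 14!)
= 680

680


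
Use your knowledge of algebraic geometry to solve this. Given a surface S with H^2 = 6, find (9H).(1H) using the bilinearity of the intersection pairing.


Using bilinearity of the intersection pairing on a surface S:
(aH).(bH) = ab * (H.H)
We have H^2 = 6.
D.E = (9H).(1H) = 9*1*6
= 9*6
= 54

54


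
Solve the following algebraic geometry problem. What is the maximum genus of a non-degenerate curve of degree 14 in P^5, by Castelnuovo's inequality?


Castelnuovo's bound: write d - 1 = m(r-1) + epsilon with 0 <= epsilon < r-1.
d - 1 = 14 - 1 = 13
r - 1 = 5 - 1 = 4
13 = 3*4 + 1, so m = 3, epsilon = 1
pi(d, r) = m(m-1)(r-1)/2 + m*epsilon
= 3*2*4/2 + 3*1
= 24/2 + 3
= 12 + 3 = 15

15


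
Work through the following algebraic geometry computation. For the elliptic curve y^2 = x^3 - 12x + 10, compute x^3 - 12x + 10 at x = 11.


Compute x^3 - 12x + 10 at x = 11:
x^3 = 11^3 = 1331
(-12)*x = (-12)*11 = -132
Sum: 1331 - 132 + 10 = 1209

1209


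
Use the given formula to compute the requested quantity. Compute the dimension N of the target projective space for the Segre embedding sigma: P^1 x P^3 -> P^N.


The Segre embedding maps P^m x P^n into P^N via
all products of coordinates from each factor.
N = (m+1)(n+1) - 1
N = (1+1)(3+1) - 1
N = 2*4 - 1
N = 8 - 1 = 7

7


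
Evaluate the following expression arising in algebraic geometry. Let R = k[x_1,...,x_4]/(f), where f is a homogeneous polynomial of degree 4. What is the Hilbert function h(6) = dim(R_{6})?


For R = k[x_1,...,x_n]/(f) with f homogeneous of degree e:
The Hilbert series is (1 - t^e)/(1 - t)^n.
So h(d) = C(d+n-1, n-1) - C(d-e+n-1, n-1) for d >= e.
With n=4, e=4, d=6:
C(6+4-1, 4-1) = C(9, 3) = 84
C(6-4+4-1, 4-1) = C(5, 3) = 10
h(6) = 84 - 10 = 74

74


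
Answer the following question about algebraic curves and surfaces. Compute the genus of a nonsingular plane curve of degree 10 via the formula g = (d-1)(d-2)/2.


Using the genus formula for smooth plane curves:
g = (d-1)(d-2)/2
g = (10-1)(10-2)/2
g = 9*8/2
g = 72/2 = 36

36


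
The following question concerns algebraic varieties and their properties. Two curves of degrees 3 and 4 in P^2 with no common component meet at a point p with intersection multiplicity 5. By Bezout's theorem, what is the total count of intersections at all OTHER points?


By Bezout's theorem, the total intersection number is d1 * d2.
Total = 3 * 4 = 12
Intersection multiplicity at p = 5
Remaining intersections = 12 - 5 = 7

7


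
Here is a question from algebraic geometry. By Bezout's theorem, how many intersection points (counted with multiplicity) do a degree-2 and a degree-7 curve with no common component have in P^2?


Bezout's theorem states the intersection count equals the product of degrees.
Intersection count = 2 * 7 = 14

14


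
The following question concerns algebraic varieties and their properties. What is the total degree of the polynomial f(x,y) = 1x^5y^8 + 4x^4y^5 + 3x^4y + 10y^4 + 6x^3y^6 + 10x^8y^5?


Examine each term for its total degree (sum of exponents).
  Term '1x^5y^8' has total degree 5+8 = 13.
  Term '4x^4y^5' has total degree 4+5 = 9.
  Term '3x^4y' has total degree 4+1 = 5.
  Term '10y^4' has total degree 0+4 = 4.
  Term '6x^3y^6' has total degree 3+6 = 9.
  Term '10x^8y^5' has total degree 8+5 = 13.
The maximum total degree among all terms is 13.

13


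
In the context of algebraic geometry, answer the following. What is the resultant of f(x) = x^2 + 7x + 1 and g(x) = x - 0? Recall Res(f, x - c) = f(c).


For Res(f, x - c), we evaluate f at x = c.
f(0) = 0^2 + 7*0 + 1
= 0 + 0 + 1
= 0 + 1 = 1
Res(f, g) = 1

1


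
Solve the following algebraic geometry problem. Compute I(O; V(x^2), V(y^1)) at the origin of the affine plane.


The intersection multiplicity of V(x^a) and V(y^b) at the origin is:
I(O; V(x^2), V(y^1)) = dim_k(k[x,y]/(x^2, y^1))
A basis for k[x,y]/(x^2, y^1) is the set of monomials x^i * y^j
where 0 <= i < 2 and 0 <= j < 1.
The number of such monomials is 2 * 1 = 2

2


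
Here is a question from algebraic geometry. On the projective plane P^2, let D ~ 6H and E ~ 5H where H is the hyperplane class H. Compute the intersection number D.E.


Using bilinearity of the intersection pairing on the projective plane P^2:
(aH).(bH) = ab * (H.H)
We have H^2 = 1 (Bezout).
D.E = (6H).(5H) = 6*5*1
= 30*1
= 30

30


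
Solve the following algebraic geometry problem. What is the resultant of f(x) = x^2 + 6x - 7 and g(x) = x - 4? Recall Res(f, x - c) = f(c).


For Res(f, x - c), we evaluate f at x = c.
f(4) = 4^2 + 6*4 - 7
= 16 + 24 - 7
= 40 - 7 = 33
Res(f, g) = 33

33


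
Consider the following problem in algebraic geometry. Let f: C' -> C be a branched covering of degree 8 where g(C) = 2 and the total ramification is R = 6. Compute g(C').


Riemann-Hurwitz formula: 2g' - 2 = d(2g - 2) + R
Given: d = 8, g = 2, R = 6
2g' - 2 = 8*(2*2 - 2) + 6
2g' - 2 = 8*2 + 6
2g' - 2 = 16 + 6 = 22
2g' = 24
g' = 12

12


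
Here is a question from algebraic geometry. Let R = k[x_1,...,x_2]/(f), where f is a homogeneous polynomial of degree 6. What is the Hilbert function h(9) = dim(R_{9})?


For R = k[x_1,...,x_n]/(f) with f homogeneous of degree e:
The Hilbert series is (1 - t^e)/(1 - t)^n.
So h(d) = C(d+n-1, n-1) - C(d-e+n-1, n-1) for d >= e.
With n=2, e=6, d=9:
C(9+2-1, 2-1) = C(10, 1) = 10
C(9-6+2-1, 2-1) = C(4, 1) = 4
h(9) = 10 - 4 = 6

6


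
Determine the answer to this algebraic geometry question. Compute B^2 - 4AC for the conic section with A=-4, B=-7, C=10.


The discriminant of a conic Ax^2 + Bxy + Cy^2 + ... = 0 is B^2 - 4AC.
B^2 = (-7)^2 = 49
4AC = 4*(-4)*10 = -160
Discriminant = 49 + 160 = 209

209


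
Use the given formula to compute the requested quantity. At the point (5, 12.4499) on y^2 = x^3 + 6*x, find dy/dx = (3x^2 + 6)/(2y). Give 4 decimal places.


Using implicit differentiation of y^2 = x^3 + 6*x:
2y * dy/dx = 3x^2 + 6
dy/dx = (3x^2 + 6)/(2y)
Numerator: 3*5^2 + 6 = 81
Denominator: 2*12.4499 = 24.8998
dy/dx = 81/24.8998 = 3.2530

3.2530


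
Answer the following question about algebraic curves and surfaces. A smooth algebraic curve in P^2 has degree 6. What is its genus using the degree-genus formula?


Using the genus formula for smooth plane curves:
g = (d-1)(d-2)/2
g = (6-1)(6-2)/2
g = 5*4/2
g = 20/2 = 10

10


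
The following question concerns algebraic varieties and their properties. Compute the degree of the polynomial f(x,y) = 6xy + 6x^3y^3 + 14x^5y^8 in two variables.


Examine each term for its total degree (sum of exponents).
  Term '6xy' has total degree 1+1 = 2.
  Term '6x^3y^3' has total degree 3+3 = 6.
  Term '14x^5y^8' has total degree 5+8 = 13.
The maximum total degree among all terms is 13.

13


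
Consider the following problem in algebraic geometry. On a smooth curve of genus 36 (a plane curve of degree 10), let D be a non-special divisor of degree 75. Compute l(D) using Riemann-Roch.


First, compute the genus of a smooth plane curve of degree 10:
g = (d-1)(d-2)/2 = (10-1)(10-2)/2 = 36
For a non-special divisor D (i.e., h^1(D) = 0), Riemann-Roch gives:
l(D) = deg(D) - g + 1
Since deg(D) = 75 >= 2g - 1 = 71, D is non-special.
l(D) = 75 - 36 + 1 = 40

40


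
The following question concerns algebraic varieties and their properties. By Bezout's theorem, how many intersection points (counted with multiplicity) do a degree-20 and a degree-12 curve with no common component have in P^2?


Bezout's theorem states the intersection count equals the product of degrees.
Intersection count = 20 * 12 = 240

240


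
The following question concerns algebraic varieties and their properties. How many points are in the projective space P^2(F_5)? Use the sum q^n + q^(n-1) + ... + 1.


P^2(F_5) has (q^(n+1) - 1)/(q - 1) points.
= 5^2 + 5^1 + 5^0
= 25 + 5 + 1
= 31

31


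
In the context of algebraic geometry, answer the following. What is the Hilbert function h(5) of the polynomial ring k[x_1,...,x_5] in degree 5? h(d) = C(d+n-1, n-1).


The Hilbert function for the polynomial ring in 5 variables is:
h(d) = C(d+n-1, n-1)
h(5) = C(5+5-1, 5-1) = C(9, 4)
= 9! / (4! * 5!)
= 126

126


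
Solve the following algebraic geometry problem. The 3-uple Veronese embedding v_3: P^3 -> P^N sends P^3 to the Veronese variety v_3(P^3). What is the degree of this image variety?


The Veronese variety v_3(P^3) has degree d^r.
d^r = 3^3 = 27

27


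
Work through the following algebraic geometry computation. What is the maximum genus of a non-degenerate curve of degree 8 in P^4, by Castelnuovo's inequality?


Castelnuovo's bound: write d - 1 = m(r-1) + epsilon with 0 <= epsilon < r-1.
d - 1 = 8 - 1 = 7
r - 1 = 4 - 1 = 3
7 = 2*3 + 1, so m = 2, epsilon = 1
pi(d, r) = m(m-1)(r-1)/2 + m*epsilon
= 2*1*3/2 + 2*1
= 6/2 + 2
= 3 + 2 = 5

5


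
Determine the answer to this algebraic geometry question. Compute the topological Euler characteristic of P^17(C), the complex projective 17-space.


The complex projective space P^17 has one cell in each even real dimension 0, 2, ..., 34.
The cohomology groups are H^{2k}(P^17) = Z for k = 0,...,17, and 0 otherwise.
Euler characteristic = sum of Betti numbers = 1 per even-dimensional cohomology group.
chi(P^17) = 17 + 1 = 18

18


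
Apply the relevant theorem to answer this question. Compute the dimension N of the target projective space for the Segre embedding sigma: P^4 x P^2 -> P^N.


The Segre embedding maps P^m x P^n into P^N via
all products of coordinates from each factor.
N = (m+1)(n+1) - 1
N = (4+1)(2+1) - 1
N = 5*3 - 1
N = 15 - 1 = 14

14


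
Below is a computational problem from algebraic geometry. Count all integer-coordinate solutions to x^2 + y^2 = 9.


Systematically check integer values of x where x^2 <= 9.
For each valid x, check if 9 - x^2 is a perfect square.
x=0: 9 - 0 = 9, sqrt = 3 (valid)
x=3: 9 - 9 = 0, sqrt = 0 (valid)
Total integer solutions found: 4

4


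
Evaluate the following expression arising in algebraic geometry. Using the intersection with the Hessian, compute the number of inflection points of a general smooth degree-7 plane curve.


For a general smooth plane curve C of degree d, the inflection points are
the intersection of C with its Hessian curve, which has degree 3(d-2).
By Bezout, the total intersection number is d * 3(d-2) = 7 * 15 = 105.
For a general curve every flex is ordinary, so each contributes
multiplicity 1 to C·Hess(C), and the number of distinct inflection
points is 3d(d-2).
Inflection points = 3*7*(7-2) = 3*7*5 = 105

105


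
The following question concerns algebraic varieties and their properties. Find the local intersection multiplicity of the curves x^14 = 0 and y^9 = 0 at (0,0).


The intersection multiplicity of V(x^a) and V(y^b) at the origin is:
I(O; V(x^14), V(y^9)) = dim_k(k[x,y]/(x^14, y^9))
A basis for k[x,y]/(x^14, y^9) is the set of monomials x^i * y^j
where 0 <= i < 14 and 0 <= j < 9.
The number of such monomials is 14 * 9 = 126

126


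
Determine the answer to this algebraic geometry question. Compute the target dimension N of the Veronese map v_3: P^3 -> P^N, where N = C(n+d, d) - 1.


The Veronese embedding v_d: P^n -> P^N maps each point to all
degree-d monomials in n+1 homogeneous coordinates.
N = C(n+d, d) - 1
N = C(3+3, 3) - 1
N = C(6, 3) - 1
C(6, 3) = 20
N = 20 - 1 = 19

19


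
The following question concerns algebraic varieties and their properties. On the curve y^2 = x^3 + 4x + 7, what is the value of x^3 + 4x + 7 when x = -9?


Compute x^3 + 4x + 7 at x = -9:
x^3 = (-9)^3 = -729
4*x = 4*(-9) = -36
Sum: -729 - 36 + 7 = -758

-758


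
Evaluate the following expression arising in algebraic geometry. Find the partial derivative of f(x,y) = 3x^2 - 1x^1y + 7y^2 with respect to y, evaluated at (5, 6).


df/dy = (-1)*x^1 + 2*7*y^1
At (5,6): (-1)*5^1 + 2*7*6^1
= -5 + 84
= 79

79


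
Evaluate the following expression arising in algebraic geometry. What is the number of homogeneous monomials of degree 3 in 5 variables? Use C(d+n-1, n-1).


The number of degree-3 monomials in 5 variables is C(d+n-1, n-1).
= C(3+5-1, 5-1) = C(7, 4)
= 35

35


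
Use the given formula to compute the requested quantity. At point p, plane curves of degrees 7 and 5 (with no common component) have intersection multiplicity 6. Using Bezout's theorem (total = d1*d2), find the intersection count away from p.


By Bezout's theorem, the total intersection number is d1 * d2.
Total = 7 * 5 = 35
Intersection multiplicity at p = 6
Remaining intersections = 35 - 6 = 29

29


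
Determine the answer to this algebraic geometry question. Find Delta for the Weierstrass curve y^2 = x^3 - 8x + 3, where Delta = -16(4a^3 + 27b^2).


Compute each component:
4a^3 = 4*(-8)^3 = 4*(-512) = -2048
27b^2 = 27*3^2 = 27*9 = 243
4a^3 + 27b^2 = -2048 + 243 = -1805
Delta = -16*(-1805) = 28880

28880


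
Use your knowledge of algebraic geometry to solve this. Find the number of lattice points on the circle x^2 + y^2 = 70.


Systematically check integer values of x where x^2 <= 70.
For each valid x, check if 70 - x^2 is a perfect square.
Total integer solutions found: 0

0


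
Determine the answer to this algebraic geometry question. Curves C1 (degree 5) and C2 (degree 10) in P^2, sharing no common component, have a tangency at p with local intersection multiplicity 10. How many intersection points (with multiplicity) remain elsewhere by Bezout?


By Bezout's theorem, the total intersection number is d1 * d2.
Total = 5 * 10 = 50
Intersection multiplicity at p = 10
Remaining intersections = 50 - 10 = 40

40


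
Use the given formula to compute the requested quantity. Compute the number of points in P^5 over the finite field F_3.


P^5(F_3) has (q^(n+1) - 1)/(q - 1) points.
= 3^5 + 3^4 + 3^3 + 3^2 + 3^1 + 3^0
= 243 + 81 + 27 + 9 + 3 + 1
= 364

364


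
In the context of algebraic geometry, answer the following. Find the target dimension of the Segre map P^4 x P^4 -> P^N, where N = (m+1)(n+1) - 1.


The Segre embedding maps P^m x P^n into P^N via
all products of coordinates from each factor.
N = (m+1)(n+1) - 1
N = (4+1)(4+1) - 1
N = 5*5 - 1
N = 25 - 1 = 24

24


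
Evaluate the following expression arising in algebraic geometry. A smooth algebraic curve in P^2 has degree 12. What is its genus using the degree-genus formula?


Using the genus formula for smooth plane curves:
g = (d-1)(d-2)/2
g = (12-1)(12-2)/2
g = 11*10/2
g = 110/2 = 55

55


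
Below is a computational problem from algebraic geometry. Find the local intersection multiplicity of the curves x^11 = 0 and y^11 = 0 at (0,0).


The intersection multiplicity of V(x^a) and V(y^b) at the origin is:
I(O; V(x^11), V(y^11)) = dim_k(k[x,y]/(x^11, y^11))
A basis for k[x,y]/(x^11, y^11) is the set of monomials x^i * y^j
where 0 <= i < 11 and 0 <= j < 11.
The number of such monomials is 11 * 11 = 121

121


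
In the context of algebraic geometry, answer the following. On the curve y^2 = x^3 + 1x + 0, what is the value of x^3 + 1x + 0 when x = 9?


Compute x^3 + 1x + 0 at x = 9:
x^3 = 9^3 = 729
1*x = 1*9 = 9
Sum: 729 + 9 + 0 = 738

738


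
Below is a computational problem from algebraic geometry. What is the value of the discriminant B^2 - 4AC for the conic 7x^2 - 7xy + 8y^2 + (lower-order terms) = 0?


The discriminant of a conic Ax^2 + Bxy + Cy^2 + ... = 0 is B^2 - 4AC.
B^2 = (-7)^2 = 49
4AC = 4*7*8 = 224
Discriminant = 49 - 224 = -175

-175


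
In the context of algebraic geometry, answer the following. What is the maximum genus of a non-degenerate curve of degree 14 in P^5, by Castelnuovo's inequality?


Castelnuovo's bound: write d - 1 = m(r-1) + epsilon with 0 <= epsilon < r-1.
d - 1 = 14 - 1 = 13
r - 1 = 5 - 1 = 4
13 = 3*4 + 1, so m = 3, epsilon = 1
pi(d, r) = m(m-1)(r-1)/2 + m*epsilon
= 3*2*4/2 + 3*1
= 24/2 + 3
= 12 + 3 = 15

15


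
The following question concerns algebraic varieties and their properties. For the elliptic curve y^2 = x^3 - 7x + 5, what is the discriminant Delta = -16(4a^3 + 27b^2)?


Compute each component:
4a^3 = 4*(-7)^3 = 4*(-343) = -1372
27b^2 = 27*5^2 = 27*25 = 675
4a^3 + 27b^2 = -1372 + 675 = -697
Delta = -16*(-697) = 11152

11152


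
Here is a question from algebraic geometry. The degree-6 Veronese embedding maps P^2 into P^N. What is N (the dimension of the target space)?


The Veronese embedding v_d: P^n -> P^N maps each point to all
degree-d monomials in n+1 homogeneous coordinates.
N = C(n+d, d) - 1
N = C(2+6, 6) - 1
N = C(8, 6) - 1
C(8, 6) = 28
N = 28 - 1 = 27

27


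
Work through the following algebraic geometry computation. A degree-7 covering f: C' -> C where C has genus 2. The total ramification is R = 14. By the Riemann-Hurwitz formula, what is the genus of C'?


Riemann-Hurwitz formula: 2g' - 2 = d(2g - 2) + R
Given: d = 7, g = 2, R = 14
2g' - 2 = 7*(2*2 - 2) + 14
2g' - 2 = 7*2 + 14
2g' - 2 = 14 + 14 = 28
2g' = 30
g' = 15

15


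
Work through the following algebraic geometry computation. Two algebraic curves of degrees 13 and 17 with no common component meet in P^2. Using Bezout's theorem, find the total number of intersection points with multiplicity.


Bezout's theorem states the intersection count equals the product of degrees.
Intersection count = 13 * 17 = 221

221


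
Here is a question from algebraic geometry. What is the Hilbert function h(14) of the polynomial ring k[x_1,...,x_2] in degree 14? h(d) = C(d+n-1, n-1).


The Hilbert function for the polynomial ring in 2 variables is:
h(d) = C(d+n-1, n-1)
h(14) = C(14+2-1, 2-1) = C(15, 1)
= 15! / (1! * 14!)
= 15

15


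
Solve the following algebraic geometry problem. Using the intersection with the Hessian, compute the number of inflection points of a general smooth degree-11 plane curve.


For a general smooth plane curve C of degree d, the inflection points are
the intersection of C with its Hessian curve, which has degree 3(d-2).
By Bezout, the total intersection number is d * 3(d-2) = 11 * 27 = 297.
For a general curve every flex is ordinary, so each contributes
multiplicity 1 to C·Hess(C), and the number of distinct inflection
points is 3d(d-2).
Inflection points = 3*11*(11-2) = 3*11*9 = 297

297


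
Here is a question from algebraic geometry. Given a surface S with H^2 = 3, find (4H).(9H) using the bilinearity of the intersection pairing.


Using bilinearity of the intersection pairing on a surface S:
(aH).(bH) = ab * (H.H)
We have H^2 = 3.
D.E = (4H).(9H) = 4*9*3
= 36*3
= 108

108


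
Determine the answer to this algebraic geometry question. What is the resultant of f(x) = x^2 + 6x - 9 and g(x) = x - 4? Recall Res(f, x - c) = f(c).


For Res(f, x - c), we evaluate f at x = c.
f(4) = 4^2 + 6*4 - 9
= 16 + 24 - 9
= 40 - 9 = 31
Res(f, g) = 31

31


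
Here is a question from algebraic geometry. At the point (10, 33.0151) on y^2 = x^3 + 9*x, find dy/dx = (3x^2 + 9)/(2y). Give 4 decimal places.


Using implicit differentiation of y^2 = x^3 + 9*x:
2y * dy/dx = 3x^2 + 9
dy/dx = (3x^2 + 9)/(2y)
Numerator: 3*10^2 + 9 = 309
Denominator: 2*33.0151 = 66.0302
dy/dx = 309/66.0302 = 4.6797

4.6797


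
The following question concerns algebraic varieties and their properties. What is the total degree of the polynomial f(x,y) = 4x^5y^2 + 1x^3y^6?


Examine each term for its total degree (sum of exponents).
  Term '4x^5y^2' has total degree 5+2 = 7.
  Term '1x^3y^6' has total degree 3+6 = 9.
The maximum total degree among all terms is 9.

9


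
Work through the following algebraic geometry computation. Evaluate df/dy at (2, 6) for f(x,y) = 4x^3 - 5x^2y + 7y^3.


df/dy = (-5)*x^2 + 3*7*y^2
At (2,6): (-5)*2^2 + 3*7*6^2
= -20 + 756
= 736

736


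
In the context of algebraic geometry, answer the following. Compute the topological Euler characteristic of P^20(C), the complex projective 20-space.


The complex projective space P^20 has one cell in each even real dimension 0, 2, ..., 40.
The cohomology groups are H^{2k}(P^20) = Z for k = 0,...,20, and 0 otherwise.
Euler characteristic = sum of Betti numbers = 1 per even-dimensional cohomology group.
chi(P^20) = 20 + 1 = 21

21


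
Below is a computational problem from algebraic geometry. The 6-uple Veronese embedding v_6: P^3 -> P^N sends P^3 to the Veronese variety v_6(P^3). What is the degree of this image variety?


The Veronese variety v_6(P^3) has degree d^r.
d^r = 6^3 = 216

216


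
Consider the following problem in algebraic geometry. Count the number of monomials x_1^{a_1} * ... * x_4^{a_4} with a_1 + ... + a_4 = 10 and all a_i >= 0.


The number of degree-10 monomials in 4 variables is C(d+n-1, n-1).
= C(10+4-1, 4-1) = C(13, 3)
= 286

286


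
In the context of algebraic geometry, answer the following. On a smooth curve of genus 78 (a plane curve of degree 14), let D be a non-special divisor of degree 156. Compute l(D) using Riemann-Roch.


First, compute the genus of a smooth plane curve of degree 14:
g = (d-1)(d-2)/2 = (14-1)(14-2)/2 = 78
For a non-special divisor D (i.e., h^1(D) = 0), Riemann-Roch gives:
l(D) = deg(D) - g + 1
Since deg(D) = 156 >= 2g - 1 = 155, D is non-special.
l(D) = 156 - 78 + 1 = 79

79


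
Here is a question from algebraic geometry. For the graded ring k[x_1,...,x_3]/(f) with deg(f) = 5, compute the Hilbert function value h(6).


For R = k[x_1,...,x_n]/(f) with f homogeneous of degree e:
The Hilbert series is (1 - t^e)/(1 - t)^n.
So h(d) = C(d+n-1, n-1) - C(d-e+n-1, n-1) for d >= e.
With n=3, e=5, d=6:
C(6+3-1, 3-1) = C(8, 2) = 28
C(6-5+3-1, 3-1) = C(3, 2) = 3
h(6) = 28 - 3 = 25

25


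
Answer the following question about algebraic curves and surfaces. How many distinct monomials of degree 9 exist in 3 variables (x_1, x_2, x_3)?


The number of degree-9 monomials in 3 variables is C(d+n-1, n-1).
= C(9+3-1, 3-1) = C(11, 2)
= 55

55


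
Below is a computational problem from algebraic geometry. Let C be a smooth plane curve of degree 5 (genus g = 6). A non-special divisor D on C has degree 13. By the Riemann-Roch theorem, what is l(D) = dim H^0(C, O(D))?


First, compute the genus of a smooth plane curve of degree 5:
g = (d-1)(d-2)/2 = (5-1)(5-2)/2 = 6
For a non-special divisor D (i.e., h^1(D) = 0), Riemann-Roch gives:
l(D) = deg(D) - g + 1
Since deg(D) = 13 >= 2g - 1 = 11, D is non-special.
l(D) = 13 - 6 + 1 = 8

8


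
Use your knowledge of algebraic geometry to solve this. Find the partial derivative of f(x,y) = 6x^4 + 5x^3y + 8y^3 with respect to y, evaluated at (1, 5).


df/dy = 5*x^3 + 3*8*y^2
At (1,5): 5*1^3 + 3*8*5^2
= 5 + 600
= 605

605


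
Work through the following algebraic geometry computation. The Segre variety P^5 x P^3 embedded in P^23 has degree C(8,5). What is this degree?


The degree of the Segre variety P^5 x P^3 is C(m+n, m).
= C(8, 5)
= 56

56


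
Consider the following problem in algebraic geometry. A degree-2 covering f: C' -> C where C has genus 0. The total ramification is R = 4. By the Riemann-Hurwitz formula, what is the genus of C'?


Riemann-Hurwitz formula: 2g' - 2 = d(2g - 2) + R
Given: d = 2, g = 0, R = 4
2g' - 2 = 2*(2*0 - 2) + 4
2g' - 2 = 2*(-2) + 4
2g' - 2 = -4 + 4 = 0
2g' = 2
g' = 1

1


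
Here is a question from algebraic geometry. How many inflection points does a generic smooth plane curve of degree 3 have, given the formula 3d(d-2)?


For a general smooth plane curve C of degree d, the inflection points are
the intersection of C with its Hessian curve, which has degree 3(d-2).
By Bezout, the total intersection number is d * 3(d-2) = 3 * 3 = 9.
For a general curve every flex is ordinary, so each contributes
multiplicity 1 to C·Hess(C), and the number of distinct inflection
points is 3d(d-2).
Inflection points = 3*3*(3-2) = 3*3*1 = 9

9


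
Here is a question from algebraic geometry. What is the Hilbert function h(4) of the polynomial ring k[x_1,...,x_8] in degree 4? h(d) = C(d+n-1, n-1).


The Hilbert function for the polynomial ring in 8 variables is:
h(d) = C(d+n-1, n-1)
h(4) = C(4+8-1, 8-1) = C(11, 7)
= 11! / (7! * 4!)
= 330

330


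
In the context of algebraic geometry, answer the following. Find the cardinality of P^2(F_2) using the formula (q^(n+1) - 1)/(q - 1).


P^2(F_2) has (q^(n+1) - 1)/(q - 1) points.
= 2^2 + 2^1 + 2^0
= 4 + 2 + 1
= 7

7


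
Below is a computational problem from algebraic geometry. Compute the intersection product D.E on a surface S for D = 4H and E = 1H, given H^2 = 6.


Using bilinearity of the intersection pairing on a surface S:
(aH).(bH) = ab * (H.H)
We have H^2 = 6.
D.E = (4H).(1H) = 4*1*6
= 4*6
= 24

24


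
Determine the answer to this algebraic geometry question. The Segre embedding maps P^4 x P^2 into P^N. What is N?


The Segre embedding maps P^m x P^n into P^N via
all products of coordinates from each factor.
N = (m+1)(n+1) - 1
N = (4+1)(2+1) - 1
N = 5*3 - 1
N = 15 - 1 = 14

14


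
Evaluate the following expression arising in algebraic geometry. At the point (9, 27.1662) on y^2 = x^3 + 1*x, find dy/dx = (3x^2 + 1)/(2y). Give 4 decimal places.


Using implicit differentiation of y^2 = x^3 + 1*x:
2y * dy/dx = 3x^2 + 1
dy/dx = (3x^2 + 1)/(2y)
Numerator: 3*9^2 + 1 = 244
Denominator: 2*27.1662 = 54.3324
dy/dx = 244/54.3324 = 4.4909

4.4909


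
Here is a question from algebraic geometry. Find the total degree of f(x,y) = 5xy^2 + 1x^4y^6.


Examine each term for its total degree (sum of exponents).
  Term '5xy^2' has total degree 1+2 = 3.
  Term '1x^4y^6' has total degree 4+6 = 10.
The maximum total degree among all terms is 10.

10


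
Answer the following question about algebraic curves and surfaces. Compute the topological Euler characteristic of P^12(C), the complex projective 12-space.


The complex projective space P^12 has one cell in each even real dimension 0, 2, ..., 24.
The cohomology groups are H^{2k}(P^12) = Z for k = 0,...,12, and 0 otherwise.
Euler characteristic = sum of Betti numbers = 1 per even-dimensional cohomology group.
chi(P^12) = 12 + 1 = 13

13


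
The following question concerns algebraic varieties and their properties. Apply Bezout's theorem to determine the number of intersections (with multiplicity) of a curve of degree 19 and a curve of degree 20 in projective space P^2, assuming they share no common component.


Bezout's theorem states the intersection count equals the product of degrees.
Intersection count = 19 * 20 = 380

380


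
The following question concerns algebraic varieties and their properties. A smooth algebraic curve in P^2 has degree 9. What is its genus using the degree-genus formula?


Using the genus formula for smooth plane curves:
g = (d-1)(d-2)/2
g = (9-1)(9-2)/2
g = 8*7/2
g = 56/2 = 28

28


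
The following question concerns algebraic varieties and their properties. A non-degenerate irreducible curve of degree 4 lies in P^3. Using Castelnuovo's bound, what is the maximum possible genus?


Castelnuovo's bound: write d - 1 = m(r-1) + epsilon with 0 <= epsilon < r-1.
d - 1 = 4 - 1 = 3
r - 1 = 3 - 1 = 2
3 = 1*2 + 1, so m = 1, epsilon = 1
pi(d, r) = m(m-1)(r-1)/2 + m*epsilon
= 1*0*2/2 + 1*1
= 0/2 + 1
= 0 + 1 = 1

1
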